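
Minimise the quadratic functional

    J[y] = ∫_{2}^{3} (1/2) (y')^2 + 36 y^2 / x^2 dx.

The Lagrangian is L = (1/2) (y')^2 + 36 y^2 / x^2.
Compute ∂L/∂y = 72y/x^2, ∂L/∂y' = y'.
The Euler-Lagrange equation d/dx(∂L/∂y') − ∂L/∂y = 0 reduces to
    y'' − 72/x^2 · y = 0  (x > 0).
Its general solution is
    y(x) = A x^9 + B x^(-8),
with A, B fixed by the endpoint conditions.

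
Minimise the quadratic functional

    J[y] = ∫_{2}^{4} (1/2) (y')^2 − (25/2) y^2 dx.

The Lagrangian is L = (1/2) (y')^2 − (25/2) y^2.
Compute ∂L/∂y = -25y, ∂L/∂y' = y'.
The Euler-Lagrange equation d/dx(∂L/∂y') − ∂L/∂y = 0 reduces to
    y'' + 25 y = 0.
Its general solution is
    y(x) = A sin(5x) + B cos(5x),
with A, B fixed by the endpoint conditions.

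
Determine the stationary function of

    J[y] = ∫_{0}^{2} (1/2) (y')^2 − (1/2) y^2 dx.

The Lagrangian is L = (1/2) (y')^2 − (1/2) y^2.
Compute ∂L/∂y = -y, ∂L/∂y' = y'.
The Euler-Lagrange equation d/dx(∂L/∂y') − ∂L/∂y = 0 reduces to
    y'' + y = 0.
Its general solution is
    y(x) = A sin(x) + B cos(x),
with A, B fixed by the endpoint conditions.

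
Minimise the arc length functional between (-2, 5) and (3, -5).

Arc-length functional: J[y] = ∫ sqrt(1 + (y')^2) dx.
Lagrangian L = sqrt(1 + (y')^2) has no explicit y dependence, so ∂L/∂y = 0 and the Euler-Lagrange equation gives
    d/dx( y' / sqrt(1 + (y')^2) ) = 0  ⇒  y' / sqrt(1 + (y')^2) = const.
Hence y' is constant, so y(x) is affine.
Fitting the endpoints (-2, 5) and (3, -5):
    slope m = ((-5) − 5) / (3 − (-2)) = -2,
    intercept c = 5 − m·(-2) = 1.
Extremal: y(x) = -2 x + 1.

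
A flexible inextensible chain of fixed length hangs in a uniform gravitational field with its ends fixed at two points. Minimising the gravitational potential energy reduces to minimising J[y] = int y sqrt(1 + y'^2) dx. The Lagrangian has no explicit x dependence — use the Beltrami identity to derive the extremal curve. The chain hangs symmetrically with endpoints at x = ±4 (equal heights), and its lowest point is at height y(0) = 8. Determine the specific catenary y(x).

The Lagrangian L(y, y') = y sqrt(1 + y'^2) has no explicit x dependence, so the Beltrami identity applies:
    L − y' ∂L/∂y' = C.
Compute ∂L/∂y' = y · y' / sqrt(1 + y'^2). Then
    L − y' ∂L/∂y'
    = y sqrt(1 + y'^2) − y · y'^2 / sqrt(1 + y'^2)
    = y (1 + y'^2 − y'^2) / sqrt(1 + y'^2)
    = y / sqrt(1 + y'^2) = C.
Squaring gives y^2 = C^2 (1 + y'^2), i.e.
    y'^2 = y^2 / C^2 − 1.
Separating variables,
    dy / sqrt(y^2 − C^2) = dx / C,
and integrating gives arccosh(y / C) = (x − a)/C, so
    y(x) = C cosh((x − a)/C),
the catenary. The constants C and a are fixed by the two endpoint conditions (and, for the hanging-chain problem, the length constraint selects C).
Now fit the given data. The endpoints x = ±4 are symmetric at equal height, so the catenary is even about its minimum: a = 0 and y(x) = C cosh(x/C). The lowest point is y(0) = C cosh(0) = C, and we are told y(0) = 8, so C = 8. Therefore
    y(x) = 8 cosh(x/8),
and at the endpoints
    y(±4) = 8 cosh(4/8).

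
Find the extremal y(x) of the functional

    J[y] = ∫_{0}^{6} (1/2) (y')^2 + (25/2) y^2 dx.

The Lagrangian is L = (1/2) (y')^2 + (25/2) y^2.
Compute ∂L/∂y = 25y, ∂L/∂y' = y'.
The Euler-Lagrange equation d/dx(∂L/∂y') − ∂L/∂y = 0 reduces to
    y'' − 25 y = 0.
Its general solution is
    y(x) = A e^(5x) + B e^(−5x),
with A, B fixed by the endpoint conditions.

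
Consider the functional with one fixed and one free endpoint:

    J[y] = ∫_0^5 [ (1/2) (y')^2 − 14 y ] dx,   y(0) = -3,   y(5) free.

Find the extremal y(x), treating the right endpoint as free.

The Lagrangian L = (1/2) (y')^2 − 14 y gives
    ∂L/∂y = −14,   ∂L/∂y' = y'.
Euler-Lagrange: d/dx(y') − (−14) = 0, i.e. y'' + 14 = 0, so
    y(x) = −(14/2) x^2 + C1 x + C2.
Fixed left endpoint y(0) = -3 ⇒ C2 = -3.
The right endpoint x = 5 is free, so the natural (transversality) condition is ∂L/∂y' |_{x=5} = 0, i.e. y'(5) = 0.
Compute y'(x) = −14 x + C1, so y'(5) = −70 + C1 = 0 ⇒ C1 = 70.
Therefore the extremal is
    y(x) = −7 x^2 + 70 x − 3.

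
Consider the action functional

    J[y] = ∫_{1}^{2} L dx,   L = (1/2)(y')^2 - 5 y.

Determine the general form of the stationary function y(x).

The Lagrangian is L = (1/2)(y')^2 - 5 y.
∂L/∂y = -5.
∂L/∂y' = y'.
The Euler-Lagrange equation d/dx(∂L/∂y') − ∂L/∂y = 0 becomes:
    y'' + 5 = 0
General solution: y(x) = -(5/2) x^2 + A x + B, where A and B are arbitrary constants fixed by the endpoint conditions.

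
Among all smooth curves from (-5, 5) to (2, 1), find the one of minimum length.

Arc-length functional: J[y] = ∫ sqrt(1 + (y')^2) dx.
Lagrangian L = sqrt(1 + (y')^2) has no explicit y dependence, so ∂L/∂y = 0 and the Euler-Lagrange equation gives
    d/dx( y' / sqrt(1 + (y')^2) ) = 0  ⇒  y' / sqrt(1 + (y')^2) = const.
Hence y' is constant, so y(x) is affine.
Fitting the endpoints (-5, 5) and (2, 1):
    slope m = (1 − 5) / (2 − (-5)) = -4/7,
    intercept c = 5 − m·(-5) = 15/7.
Extremal: y(x) = (-4/7) x + 15/7.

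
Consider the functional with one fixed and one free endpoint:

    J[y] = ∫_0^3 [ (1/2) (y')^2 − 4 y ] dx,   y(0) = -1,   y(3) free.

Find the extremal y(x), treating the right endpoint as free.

The Lagrangian L = (1/2) (y')^2 − 4 y gives
    ∂L/∂y = −4,   ∂L/∂y' = y'.
Euler-Lagrange: d/dx(y') − (−4) = 0, i.e. y'' + 4 = 0, so
    y(x) = −(4/2) x^2 + C1 x + C2.
Fixed left endpoint y(0) = -1 ⇒ C2 = -1.
The right endpoint x = 3 is free, so the natural (transversality) condition is ∂L/∂y' |_{x=3} = 0, i.e. y'(3) = 0.
Compute y'(x) = −4 x + C1, so y'(3) = −12 + C1 = 0 ⇒ C1 = 12.
Therefore the extremal is
    y(x) = −2 x^2 + 12 x − 1.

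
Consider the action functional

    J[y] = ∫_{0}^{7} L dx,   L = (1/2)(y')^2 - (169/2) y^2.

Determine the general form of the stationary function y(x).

The Lagrangian is L = (1/2)(y')^2 - (169/2) y^2.
∂L/∂y = -169y.
∂L/∂y' = y'.
The Euler-Lagrange equation d/dx(∂L/∂y') − ∂L/∂y = 0 becomes:
    y'' + 169 y = 0
General solution: y(x) = A sin(13x) + B cos(13x), where A and B are arbitrary constants fixed by the endpoint conditions.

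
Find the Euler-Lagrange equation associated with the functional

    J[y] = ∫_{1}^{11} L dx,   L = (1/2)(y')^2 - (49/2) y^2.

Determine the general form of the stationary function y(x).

The Lagrangian is L = (1/2)(y')^2 - (49/2) y^2.
∂L/∂y = -49y.
∂L/∂y' = y'.
The Euler-Lagrange equation d/dx(∂L/∂y') − ∂L/∂y = 0 becomes:
    y'' + 49 y = 0
General solution: y(x) = A sin(7x) + B cos(7x), where A and B are arbitrary constants fixed by the endpoint conditions.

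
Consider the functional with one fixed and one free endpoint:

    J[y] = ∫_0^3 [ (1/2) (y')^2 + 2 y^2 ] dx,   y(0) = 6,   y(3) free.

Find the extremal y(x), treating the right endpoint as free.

The Lagrangian L = (1/2) (y')^2 + 2 y^2 gives
    ∂L/∂y = 4 y,   ∂L/∂y' = y'.
Euler-Lagrange: y'' − 4 y = 0.
With k = 2, the general solution is
    y(x) = A cosh(2 x) + B sinh(2 x).
Fixed left endpoint y(0) = 6 ⇒ A = 6.
The right endpoint x = 3 is free, so the natural (transversality) condition is ∂L/∂y' |_{x=3} = 0, i.e. y'(3) = 0.
Compute y'(x) = A k sinh(k x) + B k cosh(k x), so
    y'(3) = A k sinh(k·3) + B k cosh(k·3) = 0
    ⇒ B = −A tanh(k·3) = − 6 tanh(2·3).
Therefore the extremal is
    y(x) = 6 cosh(2 x) − 6 tanh(2·3) sinh(2 x).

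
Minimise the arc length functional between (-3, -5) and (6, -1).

Arc-length functional: J[y] = ∫ sqrt(1 + (y')^2) dx.
Lagrangian L = sqrt(1 + (y')^2) has no explicit y dependence, so ∂L/∂y = 0 and the Euler-Lagrange equation gives
    d/dx( y' / sqrt(1 + (y')^2) ) = 0  ⇒  y' / sqrt(1 + (y')^2) = const.
Hence y' is constant, so y(x) is affine.
Fitting the endpoints (-3, -5) and (6, -1):
    slope m = ((-1) − (-5)) / (6 − (-3)) = 4/9,
    intercept c = (-5) − m·(-3) = -11/3.
Extremal: y(x) = (4/9) x - 11/3.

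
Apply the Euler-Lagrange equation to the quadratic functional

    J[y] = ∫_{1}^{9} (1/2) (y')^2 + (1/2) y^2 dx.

The Lagrangian is L = (1/2) (y')^2 + (1/2) y^2.
Compute ∂L/∂y = y, ∂L/∂y' = y'.
The Euler-Lagrange equation d/dx(∂L/∂y') − ∂L/∂y = 0 reduces to
    y'' − y = 0.
Its general solution is
    y(x) = A e^x + B e^(−x),
with A, B fixed by the endpoint conditions.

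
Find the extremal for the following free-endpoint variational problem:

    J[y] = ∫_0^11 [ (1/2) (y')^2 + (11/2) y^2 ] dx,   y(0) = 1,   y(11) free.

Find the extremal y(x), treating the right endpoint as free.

The Lagrangian L = (1/2) (y')^2 + (11/2) y^2 gives
    ∂L/∂y = 11 y,   ∂L/∂y' = y'.
Euler-Lagrange: y'' − 11 y = 0.
With k = sqrt(11), the general solution is
    y(x) = A cosh(sqrt(11) x) + B sinh(sqrt(11) x).
Fixed left endpoint y(0) = 1 ⇒ A = 1.
The right endpoint x = 11 is free, so the natural (transversality) condition is ∂L/∂y' |_{x=11} = 0, i.e. y'(11) = 0.
Compute y'(x) = A k sinh(k x) + B k cosh(k x), so
    y'(11) = A k sinh(k·11) + B k cosh(k·11) = 0
    ⇒ B = −A tanh(k·11) = − tanh(sqrt(11)·11).
Therefore the extremal is
    y(x) = cosh(sqrt(11) x) − tanh(sqrt(11)·11) sinh(sqrt(11) x).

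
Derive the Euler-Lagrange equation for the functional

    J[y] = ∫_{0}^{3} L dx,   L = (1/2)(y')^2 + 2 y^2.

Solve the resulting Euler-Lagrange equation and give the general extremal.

The Lagrangian is L = (1/2)(y')^2 + 2 y^2.
∂L/∂y = 4y.
∂L/∂y' = y'.
The Euler-Lagrange equation d/dx(∂L/∂y') − ∂L/∂y = 0 becomes:
    y'' - 4 y = 0
General solution: y(x) = A e^(2x) + B e^(-2x), where A and B are arbitrary constants fixed by the endpoint conditions.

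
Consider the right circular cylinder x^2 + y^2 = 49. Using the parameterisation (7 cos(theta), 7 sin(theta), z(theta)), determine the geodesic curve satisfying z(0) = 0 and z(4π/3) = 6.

Parameterise the cylinder of radius R = 7 as
    r(θ) = (7 cos θ, 7 sin θ, z(θ)).
The arc-length element is
    ds = sqrt(49 + (dz/dθ)^2) dθ,
so the Lagrangian is L = sqrt(49 + z'^2).
L depends on z' only, not on z or θ, so ∂L/∂z = 0 and
    ∂L/∂z' = z' / sqrt(49 + z'^2).
The Euler-Lagrange equation gives
    d/dθ( z' / sqrt(49 + z'^2) ) = 0,
so z' is constant. Integrating once:
    z(θ) = a θ + b,
a helix on the cylinder (a straight line when the cylinder is unrolled). The constants a, b are determined by the endpoint conditions.
With endpoint conditions z(0) = 0 and z(4π/3) = 6: from z(0) = b we get b = 0, and a·4π/3 + 0 = 6 gives a = 9/(2π), so
    z(θ) = (9/(2π)) θ.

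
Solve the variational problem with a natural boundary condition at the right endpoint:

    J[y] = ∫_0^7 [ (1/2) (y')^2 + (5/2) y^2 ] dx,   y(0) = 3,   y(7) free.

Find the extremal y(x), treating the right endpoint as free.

The Lagrangian L = (1/2) (y')^2 + (5/2) y^2 gives
    ∂L/∂y = 5 y,   ∂L/∂y' = y'.
Euler-Lagrange: y'' − 5 y = 0.
With k = sqrt(5), the general solution is
    y(x) = A cosh(sqrt(5) x) + B sinh(sqrt(5) x).
Fixed left endpoint y(0) = 3 ⇒ A = 3.
The right endpoint x = 7 is free, so the natural (transversality) condition is ∂L/∂y' |_{x=7} = 0, i.e. y'(7) = 0.
Compute y'(x) = A k sinh(k x) + B k cosh(k x), so
    y'(7) = A k sinh(k·7) + B k cosh(k·7) = 0
    ⇒ B = −A tanh(k·7) = − 3 tanh(sqrt(5)·7).
Therefore the extremal is
    y(x) = 3 cosh(sqrt(5) x) − 3 tanh(sqrt(5)·7) sinh(sqrt(5) x).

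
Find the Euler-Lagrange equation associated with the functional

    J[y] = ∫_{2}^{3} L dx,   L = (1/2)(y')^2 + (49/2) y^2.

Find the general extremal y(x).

The Lagrangian is L = (1/2)(y')^2 + (49/2) y^2.
∂L/∂y = 49y.
∂L/∂y' = y'.
The Euler-Lagrange equation d/dx(∂L/∂y') − ∂L/∂y = 0 becomes:
    y'' - 49 y = 0
General solution: y(x) = A e^(7x) + B e^(-7x), where A and B are arbitrary constants fixed by the endpoint conditions.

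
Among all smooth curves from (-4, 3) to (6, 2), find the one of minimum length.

Arc-length functional: J[y] = ∫ sqrt(1 + (y')^2) dx.
Lagrangian L = sqrt(1 + (y')^2) has no explicit y dependence, so ∂L/∂y = 0 and the Euler-Lagrange equation gives
    d/dx( y' / sqrt(1 + (y')^2) ) = 0  ⇒  y' / sqrt(1 + (y')^2) = const.
Hence y' is constant, so y(x) is affine.
Fitting the endpoints (-4, 3) and (6, 2):
    slope m = (2 − 3) / (6 − (-4)) = -1/10,
    intercept c = 3 − m·(-4) = 13/5.
Extremal: y(x) = (-1/10) x + 13/5.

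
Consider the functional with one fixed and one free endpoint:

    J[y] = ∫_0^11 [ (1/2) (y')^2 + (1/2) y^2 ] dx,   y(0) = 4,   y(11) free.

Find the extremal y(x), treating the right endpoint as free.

The Lagrangian L = (1/2) (y')^2 + (1/2) y^2 gives
    ∂L/∂y = 1 y,   ∂L/∂y' = y'.
Euler-Lagrange: y'' − y = 0.
With k = 1, the general solution is
    y(x) = A cosh(x) + B sinh(x).
Fixed left endpoint y(0) = 4 ⇒ A = 4.
The right endpoint x = 11 is free, so the natural (transversality) condition is ∂L/∂y' |_{x=11} = 0, i.e. y'(11) = 0.
Compute y'(x) = A k sinh(k x) + B k cosh(k x), so
    y'(11) = A k sinh(k·11) + B k cosh(k·11) = 0
    ⇒ B = −A tanh(k·11) = − 4 tanh(1·11).
Therefore the extremal is
    y(x) = 4 cosh(1 x) − 4 tanh(1·11) sinh(1 x).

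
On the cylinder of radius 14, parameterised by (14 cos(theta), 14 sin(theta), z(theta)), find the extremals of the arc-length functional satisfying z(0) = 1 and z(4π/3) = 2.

Parameterise the cylinder of radius R = 14 as
    r(θ) = (14 cos θ, 14 sin θ, z(θ)).
The arc-length element is
    ds = sqrt(196 + (dz/dθ)^2) dθ,
so the Lagrangian is L = sqrt(196 + z'^2).
L depends on z' only, not on z or θ, so ∂L/∂z = 0 and
    ∂L/∂z' = z' / sqrt(196 + z'^2).
The Euler-Lagrange equation gives
    d/dθ( z' / sqrt(196 + z'^2) ) = 0,
so z' is constant. Integrating once:
    z(θ) = a θ + b,
a helix on the cylinder (a straight line when the cylinder is unrolled). The constants a, b are determined by the endpoint conditions.
With endpoint conditions z(0) = 1 and z(4π/3) = 2: from z(0) = b we get b = 1, and a·4π/3 + 1 = 2 gives a = 3/(4π), so
    z(θ) = (3/(4π)) θ + 1.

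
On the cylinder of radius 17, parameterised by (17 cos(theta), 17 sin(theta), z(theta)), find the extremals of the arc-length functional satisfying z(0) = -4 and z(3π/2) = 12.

Parameterise the cylinder of radius R = 17 as
    r(θ) = (17 cos θ, 17 sin θ, z(θ)).
The arc-length element is
    ds = sqrt(289 + (dz/dθ)^2) dθ,
so the Lagrangian is L = sqrt(289 + z'^2).
L depends on z' only, not on z or θ, so ∂L/∂z = 0 and
    ∂L/∂z' = z' / sqrt(289 + z'^2).
The Euler-Lagrange equation gives
    d/dθ( z' / sqrt(289 + z'^2) ) = 0,
so z' is constant. Integrating once:
    z(θ) = a θ + b,
a helix on the cylinder (a straight line when the cylinder is unrolled). The constants a, b are determined by the endpoint conditions.
With endpoint conditions z(0) = -4 and z(3π/2) = 12: from z(0) = b we get b = -4, and a·3π/2 + -4 = 12 gives a = 32/(3π), so
    z(θ) = (32/(3π)) θ − 4.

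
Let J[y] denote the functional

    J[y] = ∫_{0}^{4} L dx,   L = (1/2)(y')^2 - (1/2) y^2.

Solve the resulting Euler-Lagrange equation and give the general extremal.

The Lagrangian is L = (1/2)(y')^2 - (1/2) y^2.
∂L/∂y = -y.
∂L/∂y' = y'.
The Euler-Lagrange equation d/dx(∂L/∂y') − ∂L/∂y = 0 becomes:
    y'' + y = 0
General solution: y(x) = A sin(x) + B cos(x), where A and B are arbitrary constants fixed by the endpoint conditions.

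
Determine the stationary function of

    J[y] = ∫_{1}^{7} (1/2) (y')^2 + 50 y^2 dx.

The Lagrangian is L = (1/2) (y')^2 + 50 y^2.
Compute ∂L/∂y = 100y, ∂L/∂y' = y'.
The Euler-Lagrange equation d/dx(∂L/∂y') − ∂L/∂y = 0 reduces to
    y'' − 100 y = 0.
Its general solution is
    y(x) = A e^(10x) + B e^(−10x),
with A, B fixed by the endpoint conditions.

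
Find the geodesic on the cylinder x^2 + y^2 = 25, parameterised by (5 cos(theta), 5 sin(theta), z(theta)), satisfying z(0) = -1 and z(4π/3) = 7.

Parameterise the cylinder of radius R = 5 as
    r(θ) = (5 cos θ, 5 sin θ, z(θ)).
The arc-length element is
    ds = sqrt(25 + (dz/dθ)^2) dθ,
so the Lagrangian is L = sqrt(25 + z'^2).
L depends on z' only, not on z or θ, so ∂L/∂z = 0 and
    ∂L/∂z' = z' / sqrt(25 + z'^2).
The Euler-Lagrange equation gives
    d/dθ( z' / sqrt(25 + z'^2) ) = 0,
so z' is constant. Integrating once:
    z(θ) = a θ + b,
a helix on the cylinder (a straight line when the cylinder is unrolled). The constants a, b are determined by the endpoint conditions.
With endpoint conditions z(0) = -1 and z(4π/3) = 7: from z(0) = b we get b = -1, and a·4π/3 + -1 = 7 gives a = 6/π, so
    z(θ) = (6/π) θ − 1.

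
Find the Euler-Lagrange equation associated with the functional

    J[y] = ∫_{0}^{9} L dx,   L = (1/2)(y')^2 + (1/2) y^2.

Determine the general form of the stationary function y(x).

The Lagrangian is L = (1/2)(y')^2 + (1/2) y^2.
∂L/∂y = y.
∂L/∂y' = y'.
The Euler-Lagrange equation d/dx(∂L/∂y') − ∂L/∂y = 0 becomes:
    y'' - y = 0
General solution: y(x) = A e^x + B e^(-x), where A and B are arbitrary constants fixed by the endpoint conditions.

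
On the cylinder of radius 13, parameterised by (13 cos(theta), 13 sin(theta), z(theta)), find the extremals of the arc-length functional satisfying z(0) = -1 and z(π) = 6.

Parameterise the cylinder of radius R = 13 as
    r(θ) = (13 cos θ, 13 sin θ, z(θ)).
The arc-length element is
    ds = sqrt(169 + (dz/dθ)^2) dθ,
so the Lagrangian is L = sqrt(169 + z'^2).
L depends on z' only, not on z or θ, so ∂L/∂z = 0 and
    ∂L/∂z' = z' / sqrt(169 + z'^2).
The Euler-Lagrange equation gives
    d/dθ( z' / sqrt(169 + z'^2) ) = 0,
so z' is constant. Integrating once:
    z(θ) = a θ + b,
a helix on the cylinder (a straight line when the cylinder is unrolled). The constants a, b are determined by the endpoint conditions.
With endpoint conditions z(0) = -1 and z(π) = 6: from z(0) = b we get b = -1, and a·π + -1 = 6 gives a = 7/π, so
    z(θ) = (7/π) θ − 1.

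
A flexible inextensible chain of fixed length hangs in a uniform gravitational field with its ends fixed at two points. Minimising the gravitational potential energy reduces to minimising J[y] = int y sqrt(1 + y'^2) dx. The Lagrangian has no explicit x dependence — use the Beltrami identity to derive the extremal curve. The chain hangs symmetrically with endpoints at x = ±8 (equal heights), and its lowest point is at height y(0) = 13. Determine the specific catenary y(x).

The Lagrangian L(y, y') = y sqrt(1 + y'^2) has no explicit x dependence, so the Beltrami identity applies:
    L − y' ∂L/∂y' = C.
Compute ∂L/∂y' = y · y' / sqrt(1 + y'^2). Then
    L − y' ∂L/∂y'
    = y sqrt(1 + y'^2) − y · y'^2 / sqrt(1 + y'^2)
    = y (1 + y'^2 − y'^2) / sqrt(1 + y'^2)
    = y / sqrt(1 + y'^2) = C.
Squaring gives y^2 = C^2 (1 + y'^2), i.e.
    y'^2 = y^2 / C^2 − 1.
Separating variables,
    dy / sqrt(y^2 − C^2) = dx / C,
and integrating gives arccosh(y / C) = (x − a)/C, so
    y(x) = C cosh((x − a)/C),
the catenary. The constants C and a are fixed by the two endpoint conditions (and, for the hanging-chain problem, the length constraint selects C).
Now fit the given data. The endpoints x = ±8 are symmetric at equal height, so the catenary is even about its minimum: a = 0 and y(x) = C cosh(x/C). The lowest point is y(0) = C cosh(0) = C, and we are told y(0) = 13, so C = 13. Therefore
    y(x) = 13 cosh(x/13),
and at the endpoints
    y(±8) = 13 cosh(8/13).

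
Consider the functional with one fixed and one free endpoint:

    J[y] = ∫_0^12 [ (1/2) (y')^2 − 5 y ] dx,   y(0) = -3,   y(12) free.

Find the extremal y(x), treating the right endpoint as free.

The Lagrangian L = (1/2) (y')^2 − 5 y gives
    ∂L/∂y = −5,   ∂L/∂y' = y'.
Euler-Lagrange: d/dx(y') − (−5) = 0, i.e. y'' + 5 = 0, so
    y(x) = −(5/2) x^2 + C1 x + C2.
Fixed left endpoint y(0) = -3 ⇒ C2 = -3.
The right endpoint x = 12 is free, so the natural (transversality) condition is ∂L/∂y' |_{x=12} = 0, i.e. y'(12) = 0.
Compute y'(x) = −5 x + C1, so y'(12) = −60 + C1 = 0 ⇒ C1 = 60.
Therefore the extremal is
    y(x) = −(5/2) x^2 + 60 x − 3.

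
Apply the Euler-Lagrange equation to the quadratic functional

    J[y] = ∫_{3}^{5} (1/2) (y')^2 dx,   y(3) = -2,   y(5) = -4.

The Lagrangian is L = (1/2) (y')^2.
Compute ∂L/∂y = 0, ∂L/∂y' = y'.
The Euler-Lagrange equation d/dx(∂L/∂y') − ∂L/∂y = 0 reduces to
    y'' = 0.
Its general solution is
    y(x) = A x + B,
with A, B fixed by the endpoint conditions.
Applying the endpoint conditions y(3) = -2 and y(5) = -4: solve A·3 + B = -2 and A·5 + B = -4. Subtracting gives A(5 − 3) = -4 − -2, so A = -1, and B = -2 − A·3 = 1. Therefore
    y(x) = -x + 1.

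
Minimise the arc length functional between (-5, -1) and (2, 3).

Arc-length functional: J[y] = ∫ sqrt(1 + (y')^2) dx.
Lagrangian L = sqrt(1 + (y')^2) has no explicit y dependence, so ∂L/∂y = 0 and the Euler-Lagrange equation gives
    d/dx( y' / sqrt(1 + (y')^2) ) = 0  ⇒  y' / sqrt(1 + (y')^2) = const.
Hence y' is constant, so y(x) is affine.
Fitting the endpoints (-5, -1) and (2, 3):
    slope m = (3 − (-1)) / (2 − (-5)) = 4/7,
    intercept c = (-1) − m·(-5) = 13/7.
Extremal: y(x) = (4/7) x + 13/7.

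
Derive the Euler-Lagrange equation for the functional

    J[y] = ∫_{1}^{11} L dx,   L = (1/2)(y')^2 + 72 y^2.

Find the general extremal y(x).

The Lagrangian is L = (1/2)(y')^2 + 72 y^2.
∂L/∂y = 144y.
∂L/∂y' = y'.
The Euler-Lagrange equation d/dx(∂L/∂y') − ∂L/∂y = 0 becomes:
    y'' - 144 y = 0
General solution: y(x) = A e^(12x) + B e^(-12x), where A and B are arbitrary constants fixed by the endpoint conditions.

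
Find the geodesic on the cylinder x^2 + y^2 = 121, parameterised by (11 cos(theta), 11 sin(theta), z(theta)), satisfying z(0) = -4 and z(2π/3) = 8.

Parameterise the cylinder of radius R = 11 as
    r(θ) = (11 cos θ, 11 sin θ, z(θ)).
The arc-length element is
    ds = sqrt(121 + (dz/dθ)^2) dθ,
so the Lagrangian is L = sqrt(121 + z'^2).
L depends on z' only, not on z or θ, so ∂L/∂z = 0 and
    ∂L/∂z' = z' / sqrt(121 + z'^2).
The Euler-Lagrange equation gives
    d/dθ( z' / sqrt(121 + z'^2) ) = 0,
so z' is constant. Integrating once:
    z(θ) = a θ + b,
a helix on the cylinder (a straight line when the cylinder is unrolled). The constants a, b are determined by the endpoint conditions.
With endpoint conditions z(0) = -4 and z(2π/3) = 8: from z(0) = b we get b = -4, and a·2π/3 + -4 = 8 gives a = 18/π, so
    z(θ) = (18/π) θ − 4.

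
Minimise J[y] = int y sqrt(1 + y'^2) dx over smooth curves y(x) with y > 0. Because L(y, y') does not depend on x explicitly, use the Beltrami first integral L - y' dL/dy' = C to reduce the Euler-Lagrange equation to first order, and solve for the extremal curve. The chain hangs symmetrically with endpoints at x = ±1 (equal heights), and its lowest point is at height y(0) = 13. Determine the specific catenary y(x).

The Lagrangian L(y, y') = y sqrt(1 + y'^2) has no explicit x dependence, so the Beltrami identity applies:
    L − y' ∂L/∂y' = C.
Compute ∂L/∂y' = y · y' / sqrt(1 + y'^2). Then
    L − y' ∂L/∂y'
    = y sqrt(1 + y'^2) − y · y'^2 / sqrt(1 + y'^2)
    = y (1 + y'^2 − y'^2) / sqrt(1 + y'^2)
    = y / sqrt(1 + y'^2) = C.
Squaring gives y^2 = C^2 (1 + y'^2), i.e.
    y'^2 = y^2 / C^2 − 1.
Separating variables,
    dy / sqrt(y^2 − C^2) = dx / C,
and integrating gives arccosh(y / C) = (x − a)/C, so
    y(x) = C cosh((x − a)/C),
the catenary. The constants C and a are fixed by the two endpoint conditions (and, for the hanging-chain problem, the length constraint selects C).
Now fit the given data. The endpoints x = ±1 are symmetric at equal height, so the catenary is even about its minimum: a = 0 and y(x) = C cosh(x/C). The lowest point is y(0) = C cosh(0) = C, and we are told y(0) = 13, so C = 13. Therefore
    y(x) = 13 cosh(x/13),
and at the endpoints
    y(±1) = 13 cosh(1/13).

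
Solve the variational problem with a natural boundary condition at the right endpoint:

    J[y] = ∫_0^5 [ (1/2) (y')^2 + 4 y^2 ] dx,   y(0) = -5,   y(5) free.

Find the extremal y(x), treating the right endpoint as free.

The Lagrangian L = (1/2) (y')^2 + 4 y^2 gives
    ∂L/∂y = 8 y,   ∂L/∂y' = y'.
Euler-Lagrange: y'' − 8 y = 0.
With k = sqrt(8), the general solution is
    y(x) = A cosh(sqrt(8) x) + B sinh(sqrt(8) x).
Fixed left endpoint y(0) = -5 ⇒ A = -5.
The right endpoint x = 5 is free, so the natural (transversality) condition is ∂L/∂y' |_{x=5} = 0, i.e. y'(5) = 0.
Compute y'(x) = A k sinh(k x) + B k cosh(k x), so
    y'(5) = A k sinh(k·5) + B k cosh(k·5) = 0
    ⇒ B = −A tanh(k·5) = 5 tanh(sqrt(8)·5).
Therefore the extremal is
    y(x) = −5 cosh(sqrt(8) x) + 5 tanh(sqrt(8)·5) sinh(sqrt(8) x).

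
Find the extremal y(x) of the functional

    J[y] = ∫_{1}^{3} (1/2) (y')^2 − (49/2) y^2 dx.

The Lagrangian is L = (1/2) (y')^2 − (49/2) y^2.
Compute ∂L/∂y = -49y, ∂L/∂y' = y'.
The Euler-Lagrange equation d/dx(∂L/∂y') − ∂L/∂y = 0 reduces to
    y'' + 49 y = 0.
Its general solution is
    y(x) = A sin(7x) + B cos(7x),
with A, B fixed by the endpoint conditions.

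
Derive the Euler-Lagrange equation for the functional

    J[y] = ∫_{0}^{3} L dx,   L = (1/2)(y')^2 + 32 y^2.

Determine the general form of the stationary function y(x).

The Lagrangian is L = (1/2)(y')^2 + 32 y^2.
∂L/∂y = 64y.
∂L/∂y' = y'.
The Euler-Lagrange equation d/dx(∂L/∂y') − ∂L/∂y = 0 becomes:
    y'' - 64 y = 0
General solution: y(x) = A e^(8x) + B e^(-8x), where A and B are arbitrary constants fixed by the endpoint conditions.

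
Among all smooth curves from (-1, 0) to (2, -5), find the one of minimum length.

Arc-length functional: J[y] = ∫ sqrt(1 + (y')^2) dx.
Lagrangian L = sqrt(1 + (y')^2) has no explicit y dependence, so ∂L/∂y = 0 and the Euler-Lagrange equation gives
    d/dx( y' / sqrt(1 + (y')^2) ) = 0  ⇒  y' / sqrt(1 + (y')^2) = const.
Hence y' is constant, so y(x) is affine.
Fitting the endpoints (-1, 0) and (2, -5):
    slope m = ((-5) − 0) / (2 − (-1)) = -5/3,
    intercept c = 0 − m·(-1) = -5/3.
Extremal: y(x) = (-5/3) x - 5/3.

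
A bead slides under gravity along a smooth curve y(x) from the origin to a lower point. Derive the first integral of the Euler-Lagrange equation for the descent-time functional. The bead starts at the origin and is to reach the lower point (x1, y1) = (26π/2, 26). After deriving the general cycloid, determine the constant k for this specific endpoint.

The Lagrangian L = sqrt((1 + y'^2) / y) has no explicit x dependence, so the Beltrami identity applies:
    L − y' ∂L/∂y' = C.
Compute ∂L/∂y' = y' / sqrt(y (1 + y'^2)).
Substitute:
    sqrt((1 + y'^2)/y) − y'·y' / sqrt(y (1 + y'^2))
    = (1 + y'^2) / sqrt(y (1 + y'^2)) − y'^2 / sqrt(y (1 + y'^2))
    = 1 / sqrt(y (1 + y'^2)) = C.
Squaring and rearranging gives the first integral
    y (1 + y'^2) = 1/C^2 =: k   (constant).
Solving this first-order ODE by the substitution
    y = (k/2)(1 − cos θ)
yields the cycloid parameterisation
    x(θ) = (k/2)(θ − sin θ),   y(θ) = (k/2)(1 − cos θ).
The constant k is fixed by the endpoint condition.
Now fit the given lower endpoint (x1, y1) = (26π/2, 26). At the bottom of the first arch (θ = π), the parametric equations give
    y(π) = (k/2)(1 − cos π) = k,
    x(π) = (k/2)(π − sin π) = kπ/2.
Matching y(π) = 26 gives k = 26, consistent with x(π) = 26π/2. Therefore the specific cycloid is
    x(θ) = (26/2)(θ − sin θ),   y(θ) = (26/2)(1 − cos θ).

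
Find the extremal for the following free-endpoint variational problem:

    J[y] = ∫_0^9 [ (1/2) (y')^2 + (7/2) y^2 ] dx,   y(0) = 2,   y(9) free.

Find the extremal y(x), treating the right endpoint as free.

The Lagrangian L = (1/2) (y')^2 + (7/2) y^2 gives
    ∂L/∂y = 7 y,   ∂L/∂y' = y'.
Euler-Lagrange: y'' − 7 y = 0.
With k = sqrt(7), the general solution is
    y(x) = A cosh(sqrt(7) x) + B sinh(sqrt(7) x).
Fixed left endpoint y(0) = 2 ⇒ A = 2.
The right endpoint x = 9 is free, so the natural (transversality) condition is ∂L/∂y' |_{x=9} = 0, i.e. y'(9) = 0.
Compute y'(x) = A k sinh(k x) + B k cosh(k x), so
    y'(9) = A k sinh(k·9) + B k cosh(k·9) = 0
    ⇒ B = −A tanh(k·9) = − 2 tanh(sqrt(7)·9).
Therefore the extremal is
    y(x) = 2 cosh(sqrt(7) x) − 2 tanh(sqrt(7)·9) sinh(sqrt(7) x).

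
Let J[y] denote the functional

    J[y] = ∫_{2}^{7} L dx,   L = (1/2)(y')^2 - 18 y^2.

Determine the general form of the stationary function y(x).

The Lagrangian is L = (1/2)(y')^2 - 18 y^2.
∂L/∂y = -36y.
∂L/∂y' = y'.
The Euler-Lagrange equation d/dx(∂L/∂y') − ∂L/∂y = 0 becomes:
    y'' + 36 y = 0
General solution: y(x) = A sin(6x) + B cos(6x), where A and B are arbitrary constants fixed by the endpoint conditions.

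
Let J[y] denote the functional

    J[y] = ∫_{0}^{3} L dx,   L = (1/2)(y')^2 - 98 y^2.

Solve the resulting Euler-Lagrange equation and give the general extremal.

The Lagrangian is L = (1/2)(y')^2 - 98 y^2.
∂L/∂y = -196y.
∂L/∂y' = y'.
The Euler-Lagrange equation d/dx(∂L/∂y') − ∂L/∂y = 0 becomes:
    y'' + 196 y = 0
General solution: y(x) = A sin(14x) + B cos(14x), where A and B are arbitrary constants fixed by the endpoint conditions.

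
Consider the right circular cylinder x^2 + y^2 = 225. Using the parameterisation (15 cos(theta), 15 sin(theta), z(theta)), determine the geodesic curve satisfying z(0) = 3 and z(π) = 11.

Parameterise the cylinder of radius R = 15 as
    r(θ) = (15 cos θ, 15 sin θ, z(θ)).
The arc-length element is
    ds = sqrt(225 + (dz/dθ)^2) dθ,
so the Lagrangian is L = sqrt(225 + z'^2).
L depends on z' only, not on z or θ, so ∂L/∂z = 0 and
    ∂L/∂z' = z' / sqrt(225 + z'^2).
The Euler-Lagrange equation gives
    d/dθ( z' / sqrt(225 + z'^2) ) = 0,
so z' is constant. Integrating once:
    z(θ) = a θ + b,
a helix on the cylinder (a straight line when the cylinder is unrolled). The constants a, b are determined by the endpoint conditions.
With endpoint conditions z(0) = 3 and z(π) = 11: from z(0) = b we get b = 3, and a·π + 3 = 11 gives a = 8/π, so
    z(θ) = (8/π) θ + 3.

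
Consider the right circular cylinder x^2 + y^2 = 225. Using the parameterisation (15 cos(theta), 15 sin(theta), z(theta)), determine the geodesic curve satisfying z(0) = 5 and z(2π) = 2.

Parameterise the cylinder of radius R = 15 as
    r(θ) = (15 cos θ, 15 sin θ, z(θ)).
The arc-length element is
    ds = sqrt(225 + (dz/dθ)^2) dθ,
so the Lagrangian is L = sqrt(225 + z'^2).
L depends on z' only, not on z or θ, so ∂L/∂z = 0 and
    ∂L/∂z' = z' / sqrt(225 + z'^2).
The Euler-Lagrange equation gives
    d/dθ( z' / sqrt(225 + z'^2) ) = 0,
so z' is constant. Integrating once:
    z(θ) = a θ + b,
a helix on the cylinder (a straight line when the cylinder is unrolled). The constants a, b are determined by the endpoint conditions.
With endpoint conditions z(0) = 5 and z(2π) = 2: from z(0) = b we get b = 5, and a·2π + 5 = 2 gives a = -3/(2π), so
    z(θ) = (-3/(2π)) θ + 5.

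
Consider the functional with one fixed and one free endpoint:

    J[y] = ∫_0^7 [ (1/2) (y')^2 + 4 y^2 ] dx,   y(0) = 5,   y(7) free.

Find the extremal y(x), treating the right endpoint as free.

The Lagrangian L = (1/2) (y')^2 + 4 y^2 gives
    ∂L/∂y = 8 y,   ∂L/∂y' = y'.
Euler-Lagrange: y'' − 8 y = 0.
With k = sqrt(8), the general solution is
    y(x) = A cosh(sqrt(8) x) + B sinh(sqrt(8) x).
Fixed left endpoint y(0) = 5 ⇒ A = 5.
The right endpoint x = 7 is free, so the natural (transversality) condition is ∂L/∂y' |_{x=7} = 0, i.e. y'(7) = 0.
Compute y'(x) = A k sinh(k x) + B k cosh(k x), so
    y'(7) = A k sinh(k·7) + B k cosh(k·7) = 0
    ⇒ B = −A tanh(k·7) = − 5 tanh(sqrt(8)·7).
Therefore the extremal is
    y(x) = 5 cosh(sqrt(8) x) − 5 tanh(sqrt(8)·7) sinh(sqrt(8) x).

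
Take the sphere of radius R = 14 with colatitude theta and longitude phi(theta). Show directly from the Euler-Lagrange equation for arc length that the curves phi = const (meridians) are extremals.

On the sphere of radius R = 14 with spherical coordinates (θ, φ), the induced metric is
    ds^2 = 196(dθ^2 + sin^2(θ) dφ^2).
Using θ as the parameter, the arc-length functional becomes
    J[φ] = ∫ 14 sqrt(1 + sin^2(θ) (dφ/dθ)^2) dθ.
So L = 14 sqrt(1 + sin^2(θ) φ'^2). Compute
    ∂L/∂φ = 0  (L has no explicit φ dependence),
    ∂L/∂φ' = 14 sin^2(θ) φ' / sqrt(1 + sin^2(θ) φ'^2).
For the candidate φ(θ) = c (constant), φ' = 0, so ∂L/∂φ' evaluated along the candidate vanishes, and ∂L/∂φ is identically zero. Hence
    d/dθ(∂L/∂φ') − ∂L/∂φ = 0
is satisfied. Therefore meridians φ = const are extremals of arc length — they are geodesics on the sphere.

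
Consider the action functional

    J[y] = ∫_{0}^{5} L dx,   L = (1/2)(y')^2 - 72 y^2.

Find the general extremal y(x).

The Lagrangian is L = (1/2)(y')^2 - 72 y^2.
∂L/∂y = -144y.
∂L/∂y' = y'.
The Euler-Lagrange equation d/dx(∂L/∂y') − ∂L/∂y = 0 becomes:
    y'' + 144 y = 0
General solution: y(x) = A sin(12x) + B cos(12x), where A and B are arbitrary constants fixed by the endpoint conditions.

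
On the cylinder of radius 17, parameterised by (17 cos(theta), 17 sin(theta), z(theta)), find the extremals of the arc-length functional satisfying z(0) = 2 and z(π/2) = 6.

Parameterise the cylinder of radius R = 17 as
    r(θ) = (17 cos θ, 17 sin θ, z(θ)).
The arc-length element is
    ds = sqrt(289 + (dz/dθ)^2) dθ,
so the Lagrangian is L = sqrt(289 + z'^2).
L depends on z' only, not on z or θ, so ∂L/∂z = 0 and
    ∂L/∂z' = z' / sqrt(289 + z'^2).
The Euler-Lagrange equation gives
    d/dθ( z' / sqrt(289 + z'^2) ) = 0,
so z' is constant. Integrating once:
    z(θ) = a θ + b,
a helix on the cylinder (a straight line when the cylinder is unrolled). The constants a, b are determined by the endpoint conditions.
With endpoint conditions z(0) = 2 and z(π/2) = 6: from z(0) = b we get b = 2, and a·π/2 + 2 = 6 gives a = 8/π, so
    z(θ) = (8/π) θ + 2.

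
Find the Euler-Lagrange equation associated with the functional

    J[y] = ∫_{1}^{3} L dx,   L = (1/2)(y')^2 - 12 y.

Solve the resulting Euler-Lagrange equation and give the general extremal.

The Lagrangian is L = (1/2)(y')^2 - 12 y.
∂L/∂y = -12.
∂L/∂y' = y'.
The Euler-Lagrange equation d/dx(∂L/∂y') − ∂L/∂y = 0 becomes:
    y'' + 12 = 0
General solution: y(x) = -6 x^2 + A x + B, where A and B are arbitrary constants fixed by the endpoint conditions.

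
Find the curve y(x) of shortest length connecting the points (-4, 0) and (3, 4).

Arc-length functional: J[y] = ∫ sqrt(1 + (y')^2) dx.
Lagrangian L = sqrt(1 + (y')^2) has no explicit y dependence, so ∂L/∂y = 0 and the Euler-Lagrange equation gives
    d/dx( y' / sqrt(1 + (y')^2) ) = 0  ⇒  y' / sqrt(1 + (y')^2) = const.
Hence y' is constant, so y(x) is affine.
Fitting the endpoints (-4, 0) and (3, 4):
    slope m = (4 − 0) / (3 − (-4)) = 4/7,
    intercept c = 0 − m·(-4) = 16/7.
Extremal: y(x) = (4/7) x + 16/7.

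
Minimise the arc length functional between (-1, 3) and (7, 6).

Arc-length functional: J[y] = ∫ sqrt(1 + (y')^2) dx.
Lagrangian L = sqrt(1 + (y')^2) has no explicit y dependence, so ∂L/∂y = 0 and the Euler-Lagrange equation gives
    d/dx( y' / sqrt(1 + (y')^2) ) = 0  ⇒  y' / sqrt(1 + (y')^2) = const.
Hence y' is constant, so y(x) is affine.
Fitting the endpoints (-1, 3) and (7, 6):
    slope m = (6 − 3) / (7 − (-1)) = 3/8,
    intercept c = 3 − m·(-1) = 27/8.
Extremal: y(x) = (3/8) x + 27/8.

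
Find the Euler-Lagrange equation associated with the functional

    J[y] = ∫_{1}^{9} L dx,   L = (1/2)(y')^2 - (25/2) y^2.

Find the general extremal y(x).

The Lagrangian is L = (1/2)(y')^2 - (25/2) y^2.
∂L/∂y = -25y.
∂L/∂y' = y'.
The Euler-Lagrange equation d/dx(∂L/∂y') − ∂L/∂y = 0 becomes:
    y'' + 25 y = 0
General solution: y(x) = A sin(5x) + B cos(5x), where A and B are arbitrary constants fixed by the endpoint conditions.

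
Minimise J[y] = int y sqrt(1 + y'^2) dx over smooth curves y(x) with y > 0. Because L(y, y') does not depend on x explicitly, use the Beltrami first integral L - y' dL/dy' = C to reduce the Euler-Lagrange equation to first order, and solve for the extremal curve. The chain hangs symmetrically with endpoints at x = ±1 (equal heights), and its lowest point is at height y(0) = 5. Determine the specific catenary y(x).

The Lagrangian L(y, y') = y sqrt(1 + y'^2) has no explicit x dependence, so the Beltrami identity applies:
    L − y' ∂L/∂y' = C.
Compute ∂L/∂y' = y · y' / sqrt(1 + y'^2). Then
    L − y' ∂L/∂y'
    = y sqrt(1 + y'^2) − y · y'^2 / sqrt(1 + y'^2)
    = y (1 + y'^2 − y'^2) / sqrt(1 + y'^2)
    = y / sqrt(1 + y'^2) = C.
Squaring gives y^2 = C^2 (1 + y'^2), i.e.
    y'^2 = y^2 / C^2 − 1.
Separating variables,
    dy / sqrt(y^2 − C^2) = dx / C,
and integrating gives arccosh(y / C) = (x − a)/C, so
    y(x) = C cosh((x − a)/C),
the catenary. The constants C and a are fixed by the two endpoint conditions (and, for the hanging-chain problem, the length constraint selects C).
Now fit the given data. The endpoints x = ±1 are symmetric at equal height, so the catenary is even about its minimum: a = 0 and y(x) = C cosh(x/C). The lowest point is y(0) = C cosh(0) = C, and we are told y(0) = 5, so C = 5. Therefore
    y(x) = 5 cosh(x/5),
and at the endpoints
    y(±1) = 5 cosh(1/5).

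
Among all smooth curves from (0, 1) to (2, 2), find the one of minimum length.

Arc-length functional: J[y] = ∫ sqrt(1 + (y')^2) dx.
Lagrangian L = sqrt(1 + (y')^2) has no explicit y dependence, so ∂L/∂y = 0 and the Euler-Lagrange equation gives
    d/dx( y' / sqrt(1 + (y')^2) ) = 0  ⇒  y' / sqrt(1 + (y')^2) = const.
Hence y' is constant, so y(x) is affine.
Fitting the endpoints (0, 1) and (2, 2):
    slope m = (2 − 1) / (2 − 0) = 1/2,
    intercept c = 1 − m·0 = 1.
Extremal: y(x) = (1/2) x + 1.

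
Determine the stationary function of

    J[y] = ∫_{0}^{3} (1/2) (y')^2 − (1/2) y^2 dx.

The Lagrangian is L = (1/2) (y')^2 − (1/2) y^2.
Compute ∂L/∂y = -y, ∂L/∂y' = y'.
The Euler-Lagrange equation d/dx(∂L/∂y') − ∂L/∂y = 0 reduces to
    y'' + y = 0.
Its general solution is
    y(x) = A sin(x) + B cos(x),
with A, B fixed by the endpoint conditions.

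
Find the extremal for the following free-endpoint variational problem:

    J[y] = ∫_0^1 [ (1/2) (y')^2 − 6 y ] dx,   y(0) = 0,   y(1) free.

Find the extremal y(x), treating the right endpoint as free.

The Lagrangian L = (1/2) (y')^2 − 6 y gives
    ∂L/∂y = −6,   ∂L/∂y' = y'.
Euler-Lagrange: d/dx(y') − (−6) = 0, i.e. y'' + 6 = 0, so
    y(x) = −(6/2) x^2 + C1 x + C2.
Fixed left endpoint y(0) = 0 ⇒ C2 = 0.
The right endpoint x = 1 is free, so the natural (transversality) condition is ∂L/∂y' |_{x=1} = 0, i.e. y'(1) = 0.
Compute y'(x) = −6 x + C1, so y'(1) = −6 + C1 = 0 ⇒ C1 = 6.
Therefore the extremal is
    y(x) = −3 x^2 + 6 x.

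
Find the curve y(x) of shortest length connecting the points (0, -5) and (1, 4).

Arc-length functional: J[y] = ∫ sqrt(1 + (y')^2) dx.
Lagrangian L = sqrt(1 + (y')^2) has no explicit y dependence, so ∂L/∂y = 0 and the Euler-Lagrange equation gives
    d/dx( y' / sqrt(1 + (y')^2) ) = 0  ⇒  y' / sqrt(1 + (y')^2) = const.
Hence y' is constant, so y(x) is affine.
Fitting the endpoints (0, -5) and (1, 4):
    slope m = (4 − (-5)) / (1 − 0) = 9,
    intercept c = (-5) − m·0 = -5.
Extremal: y(x) = 9 x - 5.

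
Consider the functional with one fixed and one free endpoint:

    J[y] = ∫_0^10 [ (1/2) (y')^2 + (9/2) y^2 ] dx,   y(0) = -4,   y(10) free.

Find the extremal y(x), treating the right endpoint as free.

The Lagrangian L = (1/2) (y')^2 + (9/2) y^2 gives
    ∂L/∂y = 9 y,   ∂L/∂y' = y'.
Euler-Lagrange: y'' − 9 y = 0.
With k = 3, the general solution is
    y(x) = A cosh(3 x) + B sinh(3 x).
Fixed left endpoint y(0) = -4 ⇒ A = -4.
The right endpoint x = 10 is free, so the natural (transversality) condition is ∂L/∂y' |_{x=10} = 0, i.e. y'(10) = 0.
Compute y'(x) = A k sinh(k x) + B k cosh(k x), so
    y'(10) = A k sinh(k·10) + B k cosh(k·10) = 0
    ⇒ B = −A tanh(k·10) = 4 tanh(3·10).
Therefore the extremal is
    y(x) = −4 cosh(3 x) + 4 tanh(3·10) sinh(3 x).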